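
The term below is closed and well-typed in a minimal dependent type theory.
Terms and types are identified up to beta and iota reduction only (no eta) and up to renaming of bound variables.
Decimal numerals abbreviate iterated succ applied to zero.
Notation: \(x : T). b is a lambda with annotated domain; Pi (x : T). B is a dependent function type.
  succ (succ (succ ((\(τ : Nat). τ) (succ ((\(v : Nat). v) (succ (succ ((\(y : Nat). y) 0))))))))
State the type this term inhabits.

the term's type:
  Nat


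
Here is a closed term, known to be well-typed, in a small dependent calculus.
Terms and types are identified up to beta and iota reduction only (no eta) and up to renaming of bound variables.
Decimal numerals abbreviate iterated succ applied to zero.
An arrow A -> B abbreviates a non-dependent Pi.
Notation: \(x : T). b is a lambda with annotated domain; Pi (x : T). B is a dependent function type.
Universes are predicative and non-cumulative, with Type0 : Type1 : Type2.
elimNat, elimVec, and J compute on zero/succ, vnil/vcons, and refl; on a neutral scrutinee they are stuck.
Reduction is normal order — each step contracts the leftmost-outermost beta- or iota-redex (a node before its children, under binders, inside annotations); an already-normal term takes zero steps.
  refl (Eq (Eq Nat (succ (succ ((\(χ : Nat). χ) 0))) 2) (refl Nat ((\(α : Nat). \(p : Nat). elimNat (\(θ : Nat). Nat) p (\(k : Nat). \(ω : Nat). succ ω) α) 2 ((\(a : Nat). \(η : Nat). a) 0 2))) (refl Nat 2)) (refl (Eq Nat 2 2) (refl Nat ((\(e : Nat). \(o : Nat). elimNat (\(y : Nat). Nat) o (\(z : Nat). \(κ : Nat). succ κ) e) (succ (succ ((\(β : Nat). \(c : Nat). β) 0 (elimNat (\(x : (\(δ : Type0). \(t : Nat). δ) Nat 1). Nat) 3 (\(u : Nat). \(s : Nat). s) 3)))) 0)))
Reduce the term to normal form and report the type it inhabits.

reduced normal form:
  refl (Eq (Eq Nat 2 2) (refl Nat 2) (refl Nat 2)) (refl (Eq Nat 2 2) (refl Nat 2))
type:
  Eq (Eq (Eq Nat 2 2) (refl Nat 2) (refl Nat 2)) (refl (Eq Nat 2 2) (refl Nat 2)) (refl (Eq Nat 2 2) (refl Nat 2))


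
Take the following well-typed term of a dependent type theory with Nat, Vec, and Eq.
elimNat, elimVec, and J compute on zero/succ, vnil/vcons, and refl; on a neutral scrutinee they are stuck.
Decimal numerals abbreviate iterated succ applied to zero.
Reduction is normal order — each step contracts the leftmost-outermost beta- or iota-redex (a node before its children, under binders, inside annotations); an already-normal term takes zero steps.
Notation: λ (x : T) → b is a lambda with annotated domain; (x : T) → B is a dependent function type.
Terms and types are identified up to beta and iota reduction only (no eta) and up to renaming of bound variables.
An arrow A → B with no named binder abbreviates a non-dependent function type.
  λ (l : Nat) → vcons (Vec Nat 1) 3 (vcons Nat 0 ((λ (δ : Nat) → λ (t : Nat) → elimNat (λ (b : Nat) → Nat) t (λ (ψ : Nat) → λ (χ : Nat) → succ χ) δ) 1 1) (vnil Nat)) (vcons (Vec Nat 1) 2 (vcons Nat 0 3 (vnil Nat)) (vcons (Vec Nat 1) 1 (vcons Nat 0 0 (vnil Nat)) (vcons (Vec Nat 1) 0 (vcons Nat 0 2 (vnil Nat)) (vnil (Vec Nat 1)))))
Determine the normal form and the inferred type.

normal form:
  λ (l : Nat) → vcons (Vec Nat 1) 3 (vcons Nat 0 2 (vnil Nat)) (vcons (Vec Nat 1) 2 (vcons Nat 0 3 (vnil Nat)) (vcons (Vec Nat 1) 1 (vcons Nat 0 0 (vnil Nat)) (vcons (Vec Nat 1) 0 (vcons Nat 0 2 (vnil Nat)) (vnil (Vec Nat 1)))))
the term's type:
  Nat → Vec (Vec Nat 1) 4
observation: 6 normal-order steps normalize the term, beginning with a beta-redex.


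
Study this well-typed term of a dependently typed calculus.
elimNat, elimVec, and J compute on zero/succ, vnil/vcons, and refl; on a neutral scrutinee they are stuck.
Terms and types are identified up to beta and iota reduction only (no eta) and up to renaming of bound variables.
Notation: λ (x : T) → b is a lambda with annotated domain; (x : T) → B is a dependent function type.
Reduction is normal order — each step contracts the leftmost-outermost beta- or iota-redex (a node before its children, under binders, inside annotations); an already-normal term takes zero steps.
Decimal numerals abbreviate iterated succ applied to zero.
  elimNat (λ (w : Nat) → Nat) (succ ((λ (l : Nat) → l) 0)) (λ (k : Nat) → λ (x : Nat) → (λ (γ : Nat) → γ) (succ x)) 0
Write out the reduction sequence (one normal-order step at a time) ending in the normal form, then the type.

reduction (normal order):
  elimNat (λ (w : Nat) → Nat) (succ ((λ (l : Nat) → l) 0)) (λ (k : Nat) → λ (x : Nat) → (λ (γ : Nat) → γ) (succ x)) 0
  ~> succ ((λ (w : Nat) → w) 0)
  ~> 1
inferred type:
  Nat


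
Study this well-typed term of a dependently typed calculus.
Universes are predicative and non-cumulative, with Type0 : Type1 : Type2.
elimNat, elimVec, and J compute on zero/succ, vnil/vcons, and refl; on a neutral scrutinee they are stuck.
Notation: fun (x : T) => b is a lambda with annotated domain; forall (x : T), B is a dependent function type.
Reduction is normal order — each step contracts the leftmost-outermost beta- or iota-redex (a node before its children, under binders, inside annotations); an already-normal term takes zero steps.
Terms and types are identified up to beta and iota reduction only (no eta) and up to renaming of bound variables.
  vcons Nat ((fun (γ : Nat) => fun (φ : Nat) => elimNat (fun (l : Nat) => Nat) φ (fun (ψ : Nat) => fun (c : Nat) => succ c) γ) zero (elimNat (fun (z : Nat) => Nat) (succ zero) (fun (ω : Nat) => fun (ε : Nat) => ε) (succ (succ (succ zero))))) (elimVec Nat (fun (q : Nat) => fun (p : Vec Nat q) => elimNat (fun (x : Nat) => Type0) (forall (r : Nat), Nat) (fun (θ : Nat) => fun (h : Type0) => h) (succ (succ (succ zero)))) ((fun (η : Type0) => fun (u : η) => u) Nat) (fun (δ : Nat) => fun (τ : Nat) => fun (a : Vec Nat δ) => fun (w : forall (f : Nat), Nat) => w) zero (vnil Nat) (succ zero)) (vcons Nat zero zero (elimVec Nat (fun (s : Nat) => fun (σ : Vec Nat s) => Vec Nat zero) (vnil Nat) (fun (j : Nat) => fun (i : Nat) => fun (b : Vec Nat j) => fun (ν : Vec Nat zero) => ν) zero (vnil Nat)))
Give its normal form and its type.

resulting normal form:
  vcons Nat (succ zero) (succ zero) (vcons Nat zero zero (vnil Nat))
the term's type:
  Vec Nat (succ (succ zero))
observation: the term reaches its normal form after 17 normal-order steps.


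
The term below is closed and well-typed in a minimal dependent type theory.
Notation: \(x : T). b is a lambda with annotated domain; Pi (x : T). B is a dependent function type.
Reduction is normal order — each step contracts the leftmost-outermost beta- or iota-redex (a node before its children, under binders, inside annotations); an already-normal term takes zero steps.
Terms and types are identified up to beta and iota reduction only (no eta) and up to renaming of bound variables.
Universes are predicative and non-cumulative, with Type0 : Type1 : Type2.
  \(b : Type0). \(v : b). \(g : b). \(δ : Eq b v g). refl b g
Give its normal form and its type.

normal form:
  \(b : Type0). \(v : b). \(g : b). \(δ : Eq b v g). refl b g
the term's type:
  Pi (b : Type0). Pi (v : b). Pi (g : b). Pi (δ : Eq b v g). Eq b g g
observation: the term is already in normal form.


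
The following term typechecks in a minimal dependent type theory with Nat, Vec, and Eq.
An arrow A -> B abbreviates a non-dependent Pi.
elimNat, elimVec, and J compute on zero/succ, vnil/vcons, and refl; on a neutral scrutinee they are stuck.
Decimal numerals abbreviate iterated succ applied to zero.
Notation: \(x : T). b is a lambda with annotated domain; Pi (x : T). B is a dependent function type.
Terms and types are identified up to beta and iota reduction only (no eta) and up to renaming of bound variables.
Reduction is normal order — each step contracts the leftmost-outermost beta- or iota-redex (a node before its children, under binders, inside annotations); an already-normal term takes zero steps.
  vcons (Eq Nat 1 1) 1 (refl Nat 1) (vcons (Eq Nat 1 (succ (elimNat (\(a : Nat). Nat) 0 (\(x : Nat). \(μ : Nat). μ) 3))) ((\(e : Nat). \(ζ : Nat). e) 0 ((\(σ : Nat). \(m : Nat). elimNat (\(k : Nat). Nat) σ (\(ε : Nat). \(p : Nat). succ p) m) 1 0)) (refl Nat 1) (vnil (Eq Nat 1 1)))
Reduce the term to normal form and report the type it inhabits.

normal form:
  vcons (Eq Nat 1 1) 1 (refl Nat 1) (vcons (Eq Nat 1 1) 0 (refl Nat 1) (vnil (Eq Nat 1 1)))
the term's type:
  Vec (Eq Nat 1 1) 2
observation: the first redex contracted is an elimNat iota-redex; the normal form is reached in 12 normal-order steps.


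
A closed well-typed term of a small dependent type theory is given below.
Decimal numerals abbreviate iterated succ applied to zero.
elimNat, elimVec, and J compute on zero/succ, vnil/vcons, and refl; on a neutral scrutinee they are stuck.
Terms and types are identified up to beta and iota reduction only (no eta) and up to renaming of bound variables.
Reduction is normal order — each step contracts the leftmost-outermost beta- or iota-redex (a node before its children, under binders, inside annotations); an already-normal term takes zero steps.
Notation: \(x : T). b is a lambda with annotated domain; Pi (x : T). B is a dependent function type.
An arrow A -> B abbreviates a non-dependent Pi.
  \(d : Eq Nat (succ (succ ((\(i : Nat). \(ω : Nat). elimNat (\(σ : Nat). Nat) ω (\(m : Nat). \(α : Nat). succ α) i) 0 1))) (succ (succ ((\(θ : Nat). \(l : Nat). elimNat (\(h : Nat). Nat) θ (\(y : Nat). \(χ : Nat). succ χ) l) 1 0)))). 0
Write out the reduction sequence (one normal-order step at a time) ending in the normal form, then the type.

reduction (normal order):
  \(d : Eq Nat (succ (succ ((\(i : Nat). \(ω : Nat). elimNat (\(σ : Nat). Nat) ω (\(m : Nat). \(α : Nat). succ α) i) 0 1))) (succ (succ ((\(θ : Nat). \(l : Nat). elimNat (\(h : Nat). Nat) θ (\(y : Nat). \(χ : Nat). succ χ) l) 1 0)))). 0
  ~> \(d : Eq Nat (succ (succ ((\(i : Nat). elimNat (\(ω : Nat). Nat) i (\(σ : Nat). \(m : Nat). succ m) 0) 1))) (succ (succ ((\(α : Nat). \(θ : Nat). elimNat (\(l : Nat). Nat) α (\(h : Nat). \(y : Nat). succ y) θ) 1 0)))). 0
  ~> \(d : Eq Nat (succ (succ (elimNat (\(i : Nat). Nat) 1 (\(ω : Nat). \(σ : Nat). succ σ) 0))) (succ (succ ((\(m : Nat). \(α : Nat). elimNat (\(θ : Nat). Nat) m (\(l : Nat). \(h : Nat). succ h) α) 1 0)))). 0
  ~> \(d : Eq Nat 3 (succ (succ ((\(i : Nat). \(ω : Nat). elimNat (\(σ : Nat). Nat) i (\(m : Nat). \(α : Nat). succ α) ω) 1 0)))). 0
  ~> \(d : Eq Nat 3 (succ (succ ((\(i : Nat). elimNat (\(ω : Nat). Nat) 1 (\(σ : Nat). \(m : Nat). succ m) i) 0)))). 0
  ~> \(d : Eq Nat 3 (succ (succ (elimNat (\(i : Nat). Nat) 1 (\(ω : Nat). \(σ : Nat). succ σ) 0)))). 0
  ~> \(d : Eq Nat 3 3). 0
inferred type:
  Eq Nat 3 3 -> Nat


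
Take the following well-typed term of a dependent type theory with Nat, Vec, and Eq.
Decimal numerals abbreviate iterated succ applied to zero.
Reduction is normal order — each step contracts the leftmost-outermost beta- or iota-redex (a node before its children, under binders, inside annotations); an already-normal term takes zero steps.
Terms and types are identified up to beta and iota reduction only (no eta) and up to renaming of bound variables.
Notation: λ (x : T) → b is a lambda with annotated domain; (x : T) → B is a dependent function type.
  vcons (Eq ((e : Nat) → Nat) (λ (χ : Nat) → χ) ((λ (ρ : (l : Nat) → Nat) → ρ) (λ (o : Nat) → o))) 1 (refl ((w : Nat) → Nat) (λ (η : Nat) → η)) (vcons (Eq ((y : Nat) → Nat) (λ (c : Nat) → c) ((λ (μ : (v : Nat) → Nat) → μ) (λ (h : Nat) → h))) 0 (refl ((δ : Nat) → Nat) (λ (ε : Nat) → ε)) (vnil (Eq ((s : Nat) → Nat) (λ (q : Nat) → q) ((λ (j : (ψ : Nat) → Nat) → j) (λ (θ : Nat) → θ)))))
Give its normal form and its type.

normal form:
  vcons (Eq ((e : Nat) → Nat) (λ (χ : Nat) → χ) (λ (ρ : Nat) → ρ)) 1 (refl ((l : Nat) → Nat) (λ (o : Nat) → o)) (vcons (Eq ((w : Nat) → Nat) (λ (η : Nat) → η) (λ (y : Nat) → y)) 0 (refl ((c : Nat) → Nat) (λ (μ : Nat) → μ)) (vnil (Eq ((v : Nat) → Nat) (λ (h : Nat) → h) (λ (δ : Nat) → δ))))
inferred type:
  Vec (Eq ((e : Nat) → Nat) (λ (χ : Nat) → χ) (λ (ρ : Nat) → ρ)) 2


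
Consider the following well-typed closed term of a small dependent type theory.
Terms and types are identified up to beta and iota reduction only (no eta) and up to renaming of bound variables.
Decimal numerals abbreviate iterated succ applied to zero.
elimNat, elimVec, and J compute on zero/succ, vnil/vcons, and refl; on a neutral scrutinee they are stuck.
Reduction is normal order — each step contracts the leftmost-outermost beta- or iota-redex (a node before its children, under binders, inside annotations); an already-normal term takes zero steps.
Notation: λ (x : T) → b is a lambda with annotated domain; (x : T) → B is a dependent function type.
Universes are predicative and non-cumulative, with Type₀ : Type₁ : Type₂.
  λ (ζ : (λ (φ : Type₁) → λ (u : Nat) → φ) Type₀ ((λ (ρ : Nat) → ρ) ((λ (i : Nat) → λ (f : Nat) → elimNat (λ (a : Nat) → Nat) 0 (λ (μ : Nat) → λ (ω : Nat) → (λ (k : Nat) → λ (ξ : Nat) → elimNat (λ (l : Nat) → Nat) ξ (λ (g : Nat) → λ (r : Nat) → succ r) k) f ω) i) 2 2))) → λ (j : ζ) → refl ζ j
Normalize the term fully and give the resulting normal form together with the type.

reduced normal form:
  λ (ζ : Type₀) → λ (φ : ζ) → refl ζ φ
type:
  (ζ : Type₀) → (φ : ζ) → Eq ζ φ φ


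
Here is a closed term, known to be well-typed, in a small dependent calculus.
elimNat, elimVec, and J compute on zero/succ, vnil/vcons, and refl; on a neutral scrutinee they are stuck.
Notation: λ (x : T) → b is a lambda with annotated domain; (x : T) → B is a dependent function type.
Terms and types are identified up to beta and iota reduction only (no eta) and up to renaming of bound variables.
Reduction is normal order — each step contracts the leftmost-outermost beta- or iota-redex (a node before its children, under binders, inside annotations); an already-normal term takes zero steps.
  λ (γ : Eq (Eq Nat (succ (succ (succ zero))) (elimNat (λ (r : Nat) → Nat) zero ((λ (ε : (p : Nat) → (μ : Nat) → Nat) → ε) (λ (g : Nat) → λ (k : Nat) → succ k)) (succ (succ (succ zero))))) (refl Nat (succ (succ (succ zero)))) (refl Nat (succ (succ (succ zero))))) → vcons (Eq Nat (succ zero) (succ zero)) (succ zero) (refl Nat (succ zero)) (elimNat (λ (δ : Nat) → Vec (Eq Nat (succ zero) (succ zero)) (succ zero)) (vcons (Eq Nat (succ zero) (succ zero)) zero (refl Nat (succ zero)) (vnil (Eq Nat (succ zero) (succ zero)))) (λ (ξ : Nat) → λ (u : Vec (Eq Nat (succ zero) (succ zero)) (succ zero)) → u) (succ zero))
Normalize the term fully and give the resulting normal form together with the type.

reduced normal form:
  λ (γ : Eq (Eq Nat (succ (succ (succ zero))) (succ (succ (succ zero)))) (refl Nat (succ (succ (succ zero)))) (refl Nat (succ (succ (succ zero))))) → vcons (Eq Nat (succ zero) (succ zero)) (succ zero) (refl Nat (succ zero)) (vcons (Eq Nat (succ zero) (succ zero)) zero (refl Nat (succ zero)) (vnil (Eq Nat (succ zero) (succ zero))))
type:
  (γ : Eq (Eq Nat (succ (succ (succ zero))) (succ (succ (succ zero)))) (refl Nat (succ (succ (succ zero)))) (refl Nat (succ (succ (succ zero))))) → Vec (Eq Nat (succ zero) (succ zero)) (succ (succ zero))
observation: reduction starts at an elimNat iota-redex, and 17 normal-order steps reach the normal form.


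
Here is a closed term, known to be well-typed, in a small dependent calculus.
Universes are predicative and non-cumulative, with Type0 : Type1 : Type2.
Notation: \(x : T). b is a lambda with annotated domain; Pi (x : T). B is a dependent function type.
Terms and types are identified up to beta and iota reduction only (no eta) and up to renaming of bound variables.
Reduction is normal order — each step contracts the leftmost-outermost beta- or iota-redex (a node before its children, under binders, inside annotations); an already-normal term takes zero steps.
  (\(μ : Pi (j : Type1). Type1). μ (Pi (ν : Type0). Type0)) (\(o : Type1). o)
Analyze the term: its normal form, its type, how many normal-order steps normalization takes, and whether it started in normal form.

resulting normal form:
  Pi (μ : Type0). Type0
the term's type:
  Type1
normal-order step count: 2
started in normal form: no
first contracted redex: a beta-redex


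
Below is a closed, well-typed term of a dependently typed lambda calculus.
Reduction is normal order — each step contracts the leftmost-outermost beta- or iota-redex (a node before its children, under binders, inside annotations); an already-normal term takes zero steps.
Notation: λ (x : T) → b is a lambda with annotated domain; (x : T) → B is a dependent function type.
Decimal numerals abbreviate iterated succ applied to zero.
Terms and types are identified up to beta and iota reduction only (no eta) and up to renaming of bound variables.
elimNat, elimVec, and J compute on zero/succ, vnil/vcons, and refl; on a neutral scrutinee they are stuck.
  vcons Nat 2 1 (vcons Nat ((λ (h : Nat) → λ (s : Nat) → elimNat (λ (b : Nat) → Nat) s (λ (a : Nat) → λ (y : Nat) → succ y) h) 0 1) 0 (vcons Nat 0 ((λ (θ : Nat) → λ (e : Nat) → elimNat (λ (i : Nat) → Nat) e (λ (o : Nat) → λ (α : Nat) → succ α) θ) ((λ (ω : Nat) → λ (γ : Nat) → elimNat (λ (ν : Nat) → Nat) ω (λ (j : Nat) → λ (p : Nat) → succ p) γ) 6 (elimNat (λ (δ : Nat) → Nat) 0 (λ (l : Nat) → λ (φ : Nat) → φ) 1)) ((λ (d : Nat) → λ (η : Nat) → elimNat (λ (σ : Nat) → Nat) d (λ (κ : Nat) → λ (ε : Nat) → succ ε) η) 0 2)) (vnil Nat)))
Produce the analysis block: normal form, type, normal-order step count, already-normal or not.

reduced normal form:
  vcons Nat 2 1 (vcons Nat 1 0 (vcons Nat 0 8 (vnil Nat)))
type:
  Vec Nat 3
reduction steps (normal order): 40
already normal: no
first redex: a beta-redex


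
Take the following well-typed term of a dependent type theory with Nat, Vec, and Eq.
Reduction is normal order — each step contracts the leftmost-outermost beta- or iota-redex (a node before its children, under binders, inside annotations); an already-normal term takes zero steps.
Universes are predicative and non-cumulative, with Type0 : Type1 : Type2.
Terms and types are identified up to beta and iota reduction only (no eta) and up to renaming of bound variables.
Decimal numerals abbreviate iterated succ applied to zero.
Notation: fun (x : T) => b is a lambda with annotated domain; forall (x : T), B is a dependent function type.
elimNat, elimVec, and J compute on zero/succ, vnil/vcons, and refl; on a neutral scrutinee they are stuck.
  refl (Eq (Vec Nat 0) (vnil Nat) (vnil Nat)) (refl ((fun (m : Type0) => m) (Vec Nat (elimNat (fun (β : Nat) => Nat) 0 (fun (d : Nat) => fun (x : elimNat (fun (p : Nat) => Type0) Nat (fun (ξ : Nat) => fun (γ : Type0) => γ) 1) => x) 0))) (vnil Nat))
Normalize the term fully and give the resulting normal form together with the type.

resulting normal form:
  refl (Eq (Vec Nat 0) (vnil Nat) (vnil Nat)) (refl (Vec Nat 0) (vnil Nat))
type:
  Eq (Eq (Vec Nat 0) (vnil Nat) (vnil Nat)) (refl (Vec Nat 0) (vnil Nat)) (refl (Vec Nat 0) (vnil Nat))


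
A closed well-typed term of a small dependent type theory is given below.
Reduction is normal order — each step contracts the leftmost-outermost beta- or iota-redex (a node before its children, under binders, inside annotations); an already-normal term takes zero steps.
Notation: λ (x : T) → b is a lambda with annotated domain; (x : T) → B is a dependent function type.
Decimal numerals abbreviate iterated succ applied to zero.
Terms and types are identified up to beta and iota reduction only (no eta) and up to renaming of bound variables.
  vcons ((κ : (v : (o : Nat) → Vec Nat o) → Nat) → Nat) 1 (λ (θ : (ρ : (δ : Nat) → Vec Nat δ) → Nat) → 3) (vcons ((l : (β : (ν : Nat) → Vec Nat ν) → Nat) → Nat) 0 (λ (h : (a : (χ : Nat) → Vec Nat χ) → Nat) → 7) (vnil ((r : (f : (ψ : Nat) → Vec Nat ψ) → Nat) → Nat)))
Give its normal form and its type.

normal form:
  vcons ((κ : (v : (o : Nat) → Vec Nat o) → Nat) → Nat) 1 (λ (θ : (ρ : (δ : Nat) → Vec Nat δ) → Nat) → 3) (vcons ((l : (β : (ν : Nat) → Vec Nat ν) → Nat) → Nat) 0 (λ (h : (a : (χ : Nat) → Vec Nat χ) → Nat) → 7) (vnil ((r : (f : (ψ : Nat) → Vec Nat ψ) → Nat) → Nat)))
type:
  Vec ((κ : (v : (o : Nat) → Vec Nat o) → Nat) → Nat) 2
observation: the term is already in normal form.


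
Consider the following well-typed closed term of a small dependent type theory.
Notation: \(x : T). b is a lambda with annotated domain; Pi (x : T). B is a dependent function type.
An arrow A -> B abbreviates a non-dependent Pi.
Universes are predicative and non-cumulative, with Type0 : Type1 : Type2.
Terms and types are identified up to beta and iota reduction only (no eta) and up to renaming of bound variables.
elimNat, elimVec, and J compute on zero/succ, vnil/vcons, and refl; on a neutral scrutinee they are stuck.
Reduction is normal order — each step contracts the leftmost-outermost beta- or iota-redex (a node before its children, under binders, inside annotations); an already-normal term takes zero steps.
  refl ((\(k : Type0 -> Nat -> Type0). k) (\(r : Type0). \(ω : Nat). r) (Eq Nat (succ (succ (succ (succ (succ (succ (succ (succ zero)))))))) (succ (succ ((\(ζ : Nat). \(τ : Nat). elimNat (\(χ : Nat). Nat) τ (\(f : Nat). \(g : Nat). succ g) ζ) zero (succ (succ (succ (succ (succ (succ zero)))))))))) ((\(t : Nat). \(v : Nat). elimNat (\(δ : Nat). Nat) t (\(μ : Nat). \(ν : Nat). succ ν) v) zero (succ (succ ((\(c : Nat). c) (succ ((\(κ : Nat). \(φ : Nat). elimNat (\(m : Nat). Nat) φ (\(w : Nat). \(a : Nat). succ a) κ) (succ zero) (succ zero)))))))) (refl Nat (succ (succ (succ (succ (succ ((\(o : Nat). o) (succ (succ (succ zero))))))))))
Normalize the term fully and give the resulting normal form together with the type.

resulting normal form:
  refl (Eq Nat (succ (succ (succ (succ (succ (succ (succ (succ zero)))))))) (succ (succ (succ (succ (succ (succ (succ (succ zero))))))))) (refl Nat (succ (succ (succ (succ (succ (succ (succ (succ zero)))))))))
the term's type:
  Eq (Eq Nat (succ (succ (succ (succ (succ (succ (succ (succ zero)))))))) (succ (succ (succ (succ (succ (succ (succ (succ zero))))))))) (refl Nat (succ (succ (succ (succ (succ (succ (succ (succ zero))))))))) (refl Nat (succ (succ (succ (succ (succ (succ (succ (succ zero)))))))))


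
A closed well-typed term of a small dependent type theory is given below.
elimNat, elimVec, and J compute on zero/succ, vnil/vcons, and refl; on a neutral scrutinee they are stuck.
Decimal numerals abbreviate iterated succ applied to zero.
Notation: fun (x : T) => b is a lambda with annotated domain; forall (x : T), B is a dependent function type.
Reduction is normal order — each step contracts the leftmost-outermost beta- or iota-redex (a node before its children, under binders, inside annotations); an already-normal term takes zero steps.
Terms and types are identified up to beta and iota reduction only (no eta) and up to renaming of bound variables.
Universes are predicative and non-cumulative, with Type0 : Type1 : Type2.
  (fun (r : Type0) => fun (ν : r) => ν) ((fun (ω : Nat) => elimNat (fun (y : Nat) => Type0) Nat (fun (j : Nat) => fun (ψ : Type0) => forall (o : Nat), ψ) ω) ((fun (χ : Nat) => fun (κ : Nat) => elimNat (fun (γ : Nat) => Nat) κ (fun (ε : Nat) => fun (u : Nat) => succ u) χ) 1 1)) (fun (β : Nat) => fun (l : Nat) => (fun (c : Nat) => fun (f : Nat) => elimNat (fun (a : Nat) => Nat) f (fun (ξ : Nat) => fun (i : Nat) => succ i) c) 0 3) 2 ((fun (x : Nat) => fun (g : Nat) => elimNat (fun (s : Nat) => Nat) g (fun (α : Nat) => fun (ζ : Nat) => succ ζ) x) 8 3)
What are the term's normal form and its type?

normal form:
  3
type:
  Nat
observation: contracting a beta-redex first, the term normalizes in 7 steps.


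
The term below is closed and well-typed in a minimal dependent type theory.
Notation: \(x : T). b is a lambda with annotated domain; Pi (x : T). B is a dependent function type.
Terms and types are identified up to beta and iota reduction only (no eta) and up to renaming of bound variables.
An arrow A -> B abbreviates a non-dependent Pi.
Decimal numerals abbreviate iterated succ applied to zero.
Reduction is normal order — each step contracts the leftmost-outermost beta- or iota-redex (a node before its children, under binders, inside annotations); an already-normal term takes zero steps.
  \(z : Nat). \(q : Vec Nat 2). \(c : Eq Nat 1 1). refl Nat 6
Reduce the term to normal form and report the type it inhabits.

normal form:
  \(z : Nat). \(q : Vec Nat 2). \(c : Eq Nat 1 1). refl Nat 6
type:
  Nat -> Vec Nat 2 -> Eq Nat 1 1 -> Eq Nat 6 6


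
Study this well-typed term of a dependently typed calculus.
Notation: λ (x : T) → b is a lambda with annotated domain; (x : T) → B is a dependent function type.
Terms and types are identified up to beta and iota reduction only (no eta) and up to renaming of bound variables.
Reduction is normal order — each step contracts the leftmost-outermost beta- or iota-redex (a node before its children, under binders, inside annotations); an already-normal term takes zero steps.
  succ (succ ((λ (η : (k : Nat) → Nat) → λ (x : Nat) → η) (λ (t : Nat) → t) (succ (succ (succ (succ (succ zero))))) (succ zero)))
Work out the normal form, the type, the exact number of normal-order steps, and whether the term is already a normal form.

reduced normal form:
  succ (succ (succ zero))
inferred type:
  Nat
normal-order step count: 3
term was already normal: no
first redex: a beta-redex


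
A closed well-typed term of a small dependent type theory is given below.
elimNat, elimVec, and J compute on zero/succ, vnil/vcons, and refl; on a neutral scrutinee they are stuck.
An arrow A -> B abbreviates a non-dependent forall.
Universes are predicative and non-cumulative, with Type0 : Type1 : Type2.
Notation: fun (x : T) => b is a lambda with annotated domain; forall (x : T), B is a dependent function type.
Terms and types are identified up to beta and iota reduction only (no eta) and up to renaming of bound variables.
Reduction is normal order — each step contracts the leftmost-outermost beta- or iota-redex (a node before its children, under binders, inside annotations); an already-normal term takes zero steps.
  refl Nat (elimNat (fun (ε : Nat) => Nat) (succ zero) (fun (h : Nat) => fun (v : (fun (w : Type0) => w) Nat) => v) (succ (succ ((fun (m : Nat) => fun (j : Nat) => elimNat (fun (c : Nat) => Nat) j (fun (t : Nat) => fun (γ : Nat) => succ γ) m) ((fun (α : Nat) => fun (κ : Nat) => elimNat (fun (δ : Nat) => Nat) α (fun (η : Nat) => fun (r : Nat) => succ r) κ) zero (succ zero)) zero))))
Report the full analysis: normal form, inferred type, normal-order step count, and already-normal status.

reduced normal form:
  refl Nat (succ zero)
the term's type:
  Eq Nat (succ zero) (succ zero)
reduction steps (normal order): 23
already normal: no
first contracted redex: an elimNat iota-redex


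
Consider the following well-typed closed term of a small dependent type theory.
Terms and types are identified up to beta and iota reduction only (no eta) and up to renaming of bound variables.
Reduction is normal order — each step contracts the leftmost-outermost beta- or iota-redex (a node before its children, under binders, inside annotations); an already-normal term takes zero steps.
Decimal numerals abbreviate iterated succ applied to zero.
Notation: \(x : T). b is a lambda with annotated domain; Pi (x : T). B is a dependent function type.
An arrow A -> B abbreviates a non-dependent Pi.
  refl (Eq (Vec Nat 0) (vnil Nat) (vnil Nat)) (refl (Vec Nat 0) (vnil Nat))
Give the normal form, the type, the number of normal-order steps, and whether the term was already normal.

resulting normal form:
  refl (Eq (Vec Nat 0) (vnil Nat) (vnil Nat)) (refl (Vec Nat 0) (vnil Nat))
type:
  Eq (Eq (Vec Nat 0) (vnil Nat) (vnil Nat)) (refl (Vec Nat 0) (vnil Nat)) (refl (Vec Nat 0) (vnil Nat))
steps to reach normal form (normal order): 0
started in normal form: yes


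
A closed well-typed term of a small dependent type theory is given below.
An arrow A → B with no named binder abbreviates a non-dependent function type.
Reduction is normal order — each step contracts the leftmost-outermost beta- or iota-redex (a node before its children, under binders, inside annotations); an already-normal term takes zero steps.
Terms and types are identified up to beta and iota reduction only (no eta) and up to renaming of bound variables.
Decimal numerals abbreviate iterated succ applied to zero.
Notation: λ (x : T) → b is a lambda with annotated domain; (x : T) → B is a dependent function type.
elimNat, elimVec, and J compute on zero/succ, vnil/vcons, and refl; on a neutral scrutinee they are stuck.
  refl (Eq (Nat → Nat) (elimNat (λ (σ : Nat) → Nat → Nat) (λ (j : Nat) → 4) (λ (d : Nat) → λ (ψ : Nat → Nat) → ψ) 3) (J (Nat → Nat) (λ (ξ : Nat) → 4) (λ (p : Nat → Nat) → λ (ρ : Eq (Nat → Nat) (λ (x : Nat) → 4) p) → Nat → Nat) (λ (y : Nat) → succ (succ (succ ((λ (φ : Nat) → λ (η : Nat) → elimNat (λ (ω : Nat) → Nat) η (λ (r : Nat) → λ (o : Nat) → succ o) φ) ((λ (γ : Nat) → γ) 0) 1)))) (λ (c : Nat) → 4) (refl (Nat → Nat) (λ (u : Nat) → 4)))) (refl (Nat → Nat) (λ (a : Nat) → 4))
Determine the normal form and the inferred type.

normal form:
  refl (Eq (Nat → Nat) (λ (σ : Nat) → 4) (λ (j : Nat) → 4)) (refl (Nat → Nat) (λ (d : Nat) → 4))
type:
  Eq (Eq (Nat → Nat) (λ (σ : Nat) → 4) (λ (j : Nat) → 4)) (refl (Nat → Nat) (λ (d : Nat) → 4)) (refl (Nat → Nat) (λ (ψ : Nat) → 4))
observation: contracting an elimNat iota-redex first, the term normalizes in 15 steps.


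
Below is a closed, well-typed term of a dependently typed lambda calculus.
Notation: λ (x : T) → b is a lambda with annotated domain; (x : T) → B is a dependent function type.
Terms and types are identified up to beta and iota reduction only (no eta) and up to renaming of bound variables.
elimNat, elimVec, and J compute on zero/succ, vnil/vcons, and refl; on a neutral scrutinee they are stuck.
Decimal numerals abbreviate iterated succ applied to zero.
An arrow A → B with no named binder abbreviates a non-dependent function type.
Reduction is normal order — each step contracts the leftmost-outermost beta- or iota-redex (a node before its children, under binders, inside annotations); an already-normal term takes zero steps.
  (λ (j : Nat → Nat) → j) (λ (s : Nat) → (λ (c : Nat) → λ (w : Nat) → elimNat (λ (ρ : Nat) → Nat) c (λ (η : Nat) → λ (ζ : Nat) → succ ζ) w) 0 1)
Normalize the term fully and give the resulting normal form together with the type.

normal form:
  λ (j : Nat) → 1
the term's type:
  Nat → Nat


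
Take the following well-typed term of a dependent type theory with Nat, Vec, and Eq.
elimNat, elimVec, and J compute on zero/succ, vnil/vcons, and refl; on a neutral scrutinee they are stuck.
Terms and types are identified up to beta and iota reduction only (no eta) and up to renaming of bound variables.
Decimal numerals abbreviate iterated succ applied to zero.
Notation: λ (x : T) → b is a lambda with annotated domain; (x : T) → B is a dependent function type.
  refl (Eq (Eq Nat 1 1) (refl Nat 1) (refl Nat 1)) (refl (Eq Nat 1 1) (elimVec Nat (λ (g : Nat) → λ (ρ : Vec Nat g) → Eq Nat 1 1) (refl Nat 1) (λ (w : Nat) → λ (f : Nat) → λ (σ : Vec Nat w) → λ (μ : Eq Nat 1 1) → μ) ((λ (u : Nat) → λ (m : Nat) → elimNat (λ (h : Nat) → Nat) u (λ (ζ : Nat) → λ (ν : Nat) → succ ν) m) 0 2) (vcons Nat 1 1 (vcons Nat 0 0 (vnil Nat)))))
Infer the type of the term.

inferred type:
  Eq (Eq (Eq Nat 1 1) (refl Nat 1) (refl Nat 1)) (refl (Eq Nat 1 1) (refl Nat 1)) (refl (Eq Nat 1 1) (refl Nat 1))


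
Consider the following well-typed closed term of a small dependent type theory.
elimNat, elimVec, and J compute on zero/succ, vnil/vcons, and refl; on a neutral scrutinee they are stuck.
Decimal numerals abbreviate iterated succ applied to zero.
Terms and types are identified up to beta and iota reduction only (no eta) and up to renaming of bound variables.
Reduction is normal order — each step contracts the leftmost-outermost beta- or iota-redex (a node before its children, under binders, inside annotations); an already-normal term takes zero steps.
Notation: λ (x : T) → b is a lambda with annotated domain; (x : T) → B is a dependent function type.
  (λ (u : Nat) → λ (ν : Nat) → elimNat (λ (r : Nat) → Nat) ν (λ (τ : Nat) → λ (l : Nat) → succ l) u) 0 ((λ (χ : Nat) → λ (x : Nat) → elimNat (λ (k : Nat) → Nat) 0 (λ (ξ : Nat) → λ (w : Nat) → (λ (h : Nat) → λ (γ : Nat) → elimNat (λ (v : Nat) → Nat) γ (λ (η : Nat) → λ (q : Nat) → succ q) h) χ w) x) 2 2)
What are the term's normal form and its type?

resulting normal form:
  4
type:
  Nat
observation: normalization takes exactly 30 steps under the normal-order strategy.


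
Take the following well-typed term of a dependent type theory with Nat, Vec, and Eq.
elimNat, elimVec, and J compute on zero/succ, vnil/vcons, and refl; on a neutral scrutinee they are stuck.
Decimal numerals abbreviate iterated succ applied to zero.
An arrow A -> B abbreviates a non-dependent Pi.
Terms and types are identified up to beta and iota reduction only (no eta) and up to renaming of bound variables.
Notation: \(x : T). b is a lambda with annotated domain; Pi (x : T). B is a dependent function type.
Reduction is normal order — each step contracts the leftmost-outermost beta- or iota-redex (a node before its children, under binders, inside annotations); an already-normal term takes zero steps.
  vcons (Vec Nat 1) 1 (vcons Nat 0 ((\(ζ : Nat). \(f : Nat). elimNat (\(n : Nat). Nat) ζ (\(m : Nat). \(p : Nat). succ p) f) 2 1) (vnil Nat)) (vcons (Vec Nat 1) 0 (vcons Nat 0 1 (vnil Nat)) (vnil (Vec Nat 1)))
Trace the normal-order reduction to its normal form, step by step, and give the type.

reduction (normal order):
  vcons (Vec Nat 1) 1 (vcons Nat 0 ((\(ζ : Nat). \(f : Nat). elimNat (\(n : Nat). Nat) ζ (\(m : Nat). \(p : Nat). succ p) f) 2 1) (vnil Nat)) (vcons (Vec Nat 1) 0 (vcons Nat 0 1 (vnil Nat)) (vnil (Vec Nat 1)))
  ~> vcons (Vec Nat 1) 1 (vcons Nat 0 ((\(ζ : Nat). elimNat (\(f : Nat). Nat) 2 (\(n : Nat). \(m : Nat). succ m) ζ) 1) (vnil Nat)) (vcons (Vec Nat 1) 0 (vcons Nat 0 1 (vnil Nat)) (vnil (Vec Nat 1)))
  ~> vcons (Vec Nat 1) 1 (vcons Nat 0 (elimNat (\(ζ : Nat). Nat) 2 (\(f : Nat). \(n : Nat). succ n) 1) (vnil Nat)) (vcons (Vec Nat 1) 0 (vcons Nat 0 1 (vnil Nat)) (vnil (Vec Nat 1)))
  ~> vcons (Vec Nat 1) 1 (vcons Nat 0 ((\(ζ : Nat). \(f : Nat). succ f) 0 (elimNat (\(n : Nat). Nat) 2 (\(m : Nat). \(p : Nat). succ p) 0)) (vnil Nat)) (vcons (Vec Nat 1) 0 (vcons Nat 0 1 (vnil Nat)) (vnil (Vec Nat 1)))
  ~> vcons (Vec Nat 1) 1 (vcons Nat 0 ((\(ζ : Nat). succ ζ) (elimNat (\(f : Nat). Nat) 2 (\(n : Nat). \(m : Nat). succ m) 0)) (vnil Nat)) (vcons (Vec Nat 1) 0 (vcons Nat 0 1 (vnil Nat)) (vnil (Vec Nat 1)))
  ~> vcons (Vec Nat 1) 1 (vcons Nat 0 (succ (elimNat (\(ζ : Nat). Nat) 2 (\(f : Nat). \(n : Nat). succ n) 0)) (vnil Nat)) (vcons (Vec Nat 1) 0 (vcons Nat 0 1 (vnil Nat)) (vnil (Vec Nat 1)))
  ~> vcons (Vec Nat 1) 1 (vcons Nat 0 3 (vnil Nat)) (vcons (Vec Nat 1) 0 (vcons Nat 0 1 (vnil Nat)) (vnil (Vec Nat 1)))
inferred type:
  Vec (Vec Nat 1) 2


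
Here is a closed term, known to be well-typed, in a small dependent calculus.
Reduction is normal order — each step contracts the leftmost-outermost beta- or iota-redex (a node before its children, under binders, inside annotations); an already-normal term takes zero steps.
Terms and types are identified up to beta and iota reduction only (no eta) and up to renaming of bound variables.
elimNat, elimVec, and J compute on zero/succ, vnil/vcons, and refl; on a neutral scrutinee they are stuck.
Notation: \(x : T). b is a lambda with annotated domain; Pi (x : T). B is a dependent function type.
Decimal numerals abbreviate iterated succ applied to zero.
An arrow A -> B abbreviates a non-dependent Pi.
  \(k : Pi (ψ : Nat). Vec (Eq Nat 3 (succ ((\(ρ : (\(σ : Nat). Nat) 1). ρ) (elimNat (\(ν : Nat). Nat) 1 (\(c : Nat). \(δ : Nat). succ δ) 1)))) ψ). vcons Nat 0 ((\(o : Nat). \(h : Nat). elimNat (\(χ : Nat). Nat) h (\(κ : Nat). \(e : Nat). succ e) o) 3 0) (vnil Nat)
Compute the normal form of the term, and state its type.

resulting normal form:
  \(k : Pi (ψ : Nat). Vec (Eq Nat 3 3) ψ). vcons Nat 0 3 (vnil Nat)
the term's type:
  (Pi (k : Nat). Vec (Eq Nat 3 3) k) -> Vec Nat 1


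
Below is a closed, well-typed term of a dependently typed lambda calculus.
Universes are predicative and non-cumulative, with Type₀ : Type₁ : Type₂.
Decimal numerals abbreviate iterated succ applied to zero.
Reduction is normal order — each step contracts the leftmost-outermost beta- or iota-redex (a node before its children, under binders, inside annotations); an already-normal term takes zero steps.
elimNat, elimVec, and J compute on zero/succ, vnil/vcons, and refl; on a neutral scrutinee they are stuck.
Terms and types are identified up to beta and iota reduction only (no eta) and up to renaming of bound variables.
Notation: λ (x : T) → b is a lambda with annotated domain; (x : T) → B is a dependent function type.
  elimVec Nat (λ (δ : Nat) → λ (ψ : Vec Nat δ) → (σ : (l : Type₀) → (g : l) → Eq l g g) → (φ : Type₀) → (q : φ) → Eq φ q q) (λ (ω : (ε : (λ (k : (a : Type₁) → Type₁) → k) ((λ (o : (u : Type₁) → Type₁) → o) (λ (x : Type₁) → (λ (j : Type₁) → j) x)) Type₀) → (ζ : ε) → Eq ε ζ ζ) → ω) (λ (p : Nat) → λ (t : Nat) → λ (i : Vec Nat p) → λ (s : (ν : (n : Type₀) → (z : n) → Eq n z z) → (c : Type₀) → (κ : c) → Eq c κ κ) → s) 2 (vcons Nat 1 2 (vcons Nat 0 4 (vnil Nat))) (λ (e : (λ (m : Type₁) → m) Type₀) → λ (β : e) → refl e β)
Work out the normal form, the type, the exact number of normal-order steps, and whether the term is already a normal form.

reduced normal form:
  λ (δ : Type₀) → λ (ψ : δ) → refl δ ψ
the term's type:
  (δ : Type₀) → (ψ : δ) → Eq δ ψ ψ
reduction steps (normal order): 13
already normal: no
first redex: an elimVec iota-redex


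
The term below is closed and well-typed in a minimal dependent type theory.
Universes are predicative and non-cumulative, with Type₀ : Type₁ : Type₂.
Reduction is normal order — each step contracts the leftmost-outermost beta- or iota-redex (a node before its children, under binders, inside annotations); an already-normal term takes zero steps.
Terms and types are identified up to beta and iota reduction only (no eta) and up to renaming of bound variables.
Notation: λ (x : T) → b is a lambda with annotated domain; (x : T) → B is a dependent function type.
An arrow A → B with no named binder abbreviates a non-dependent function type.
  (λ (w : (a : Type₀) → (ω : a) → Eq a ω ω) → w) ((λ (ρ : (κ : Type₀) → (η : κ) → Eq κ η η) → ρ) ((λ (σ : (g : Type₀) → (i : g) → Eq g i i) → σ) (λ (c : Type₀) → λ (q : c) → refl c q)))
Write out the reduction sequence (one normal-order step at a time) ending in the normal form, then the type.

reduction (normal order):
  (λ (w : (a : Type₀) → (ω : a) → Eq a ω ω) → w) ((λ (ρ : (κ : Type₀) → (η : κ) → Eq κ η η) → ρ) ((λ (σ : (g : Type₀) → (i : g) → Eq g i i) → σ) (λ (c : Type₀) → λ (q : c) → refl c q)))
  ~> (λ (w : (a : Type₀) → (ω : a) → Eq a ω ω) → w) ((λ (ρ : (κ : Type₀) → (η : κ) → Eq κ η η) → ρ) (λ (σ : Type₀) → λ (g : σ) → refl σ g))
  ~> (λ (w : (a : Type₀) → (ω : a) → Eq a ω ω) → w) (λ (ρ : Type₀) → λ (κ : ρ) → refl ρ κ)
  ~> λ (w : Type₀) → λ (a : w) → refl w a
inferred type:
  (w : Type₀) → (a : w) → Eq w a a
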